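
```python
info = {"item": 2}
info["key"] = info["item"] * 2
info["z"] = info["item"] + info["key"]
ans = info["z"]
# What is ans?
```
Trace:
  info={'item': 2}
  info={'item': 2, 'key': 4}
  info={'item': 2, 'key': 4, 'z': 6}
  info={'item': 2, 'key': 4, 'z': 6}, ans=6

Final answer: 6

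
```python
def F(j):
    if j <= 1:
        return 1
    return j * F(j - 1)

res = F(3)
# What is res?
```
Call trace:
F(j=3)
  F(j=2)
    F(j=1)
    -> return 1
  -> return 2
-> return 6

Final answer: 6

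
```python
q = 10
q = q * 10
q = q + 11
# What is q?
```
Trace:
  q=10
  q=100
  q=111

Final answer: 111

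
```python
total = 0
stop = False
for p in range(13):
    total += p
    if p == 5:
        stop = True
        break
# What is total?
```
Trace:
  total=0
  total=0, stop=False
  total=0, stop=False, p=0
  total=1, stop=False, p=1
  total=3, stop=False, p=2
  total=6, stop=False, p=3
  total=10, stop=False, p=4
  total=15, stop=True, p=5

Final answer: 15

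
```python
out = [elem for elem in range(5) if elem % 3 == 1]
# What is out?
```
Trace:
  elem=0
  elem=1
  elem=2
  elem=3
  elem=4
  out=[1, 4]

Final answer: [1, 4]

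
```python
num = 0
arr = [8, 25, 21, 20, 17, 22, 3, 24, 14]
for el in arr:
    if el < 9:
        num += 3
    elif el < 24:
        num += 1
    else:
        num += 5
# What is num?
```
Trace:
  num=0
  num=3, el=8
  num=8, el=25
  num=9, el=21
  num=10, el=20
  num=11, el=17
  num=12, el=22
  num=15, el=3
  num=20, el=24
  num=21, el=14

Final answer: 21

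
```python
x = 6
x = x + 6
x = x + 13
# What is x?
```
Trace:
  x=6
  x=12
  x=25

Final answer: 25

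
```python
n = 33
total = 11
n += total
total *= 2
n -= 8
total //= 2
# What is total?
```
Trace:
  n=33
  n=33, total=11
  n=44, total=11
  n=44, total=22
  n=36, total=22
  n=36, total=11

Final answer: 11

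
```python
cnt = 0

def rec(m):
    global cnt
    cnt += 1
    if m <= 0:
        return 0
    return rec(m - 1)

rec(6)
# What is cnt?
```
Call trace:
rec(m=6)
  rec(m=5)
    rec(m=4)
      rec(m=3)
        rec(m=2)
          rec(m=1)
            rec(m=0)
            -> return 0
          -> return 0
        -> return 0
      -> return 0
    -> return 0
  -> return 0
-> return 0

cnt is incremented once per call. rec is entered once for each m = 6, 5, 4, 3, 2, 1, 0 (the m <= 0 call returns without recursing), i.e. 6 + 1 calls.
cnt = 7

Final answer: 7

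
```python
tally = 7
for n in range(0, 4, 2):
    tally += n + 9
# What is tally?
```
Trace:
  tally=7
  tally=16, n=0
  tally=27, n=2

Final answer: 27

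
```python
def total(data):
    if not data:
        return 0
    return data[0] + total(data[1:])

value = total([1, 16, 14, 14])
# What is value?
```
Call trace:
total(data=[1, 16, 14, 14])
  total(data=[16, 14, 14])
    total(data=[14, 14])
      total(data=[14])
        total(data=[])
        -> return 0
      -> return 14
    -> return 28
  -> return 44
-> return 45

Final answer: 45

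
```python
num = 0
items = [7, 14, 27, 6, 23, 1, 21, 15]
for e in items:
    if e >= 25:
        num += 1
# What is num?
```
Trace:
  num=0
  num=0, e=7
  num=0, e=14
  num=1, e=27
  num=1, e=6
  num=1, e=23
  num=1, e=1
  num=1, e=21
  num=1, e=15

Final answer: 1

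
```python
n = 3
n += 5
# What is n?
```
Trace:
  n=3
  n=8

Final answer: 8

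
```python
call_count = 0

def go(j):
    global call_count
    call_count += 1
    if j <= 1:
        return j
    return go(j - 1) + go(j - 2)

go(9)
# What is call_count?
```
Call trace (a repeated sub-call is expanded the first time; later identical calls just restate its return value):
go(j=9)
  go(j=8)
    go(j=7)
      go(j=6)
        go(j=5)
          go(j=4)
            go(j=3)
              go(j=2)
                go(j=1)
                -> return 1
                go(j=0)
                -> return 0
              -> return 1
              go(j=1)
              -> return 1
            -> return 2
            go(j=2) -> return 1  (same call as traced above)
          -> return 3
          go(j=3) -> return 2  (same call as traced above)
        -> return 5
        go(j=4) -> return 3  (same call as traced above)
      -> return 8
      go(j=5) -> return 5  (same call as traced above)
    -> return 13
    go(j=6) -> return 8  (same call as traced above)
  -> return 21
  go(j=7) -> return 13  (same call as traced above)
-> return 34

call_count is incremented once per call, so count the calls in each subtree. Let C(j) = number of calls made by go(j).
C(0) = C(1) = 1 (base case, no recursion); C(j) = 1 + C(j - 1) + C(j - 2) otherwise.
C(2) = 1 + C(1) + C(0) = 1 + 1 + 1 = 3
C(3) = 1 + C(2) + C(1) = 1 + 3 + 1 = 5
C(4) = 1 + C(3) + C(2) = 1 + 5 + 3 = 9
C(5) = 1 + C(4) + C(3) = 1 + 9 + 5 = 15
C(6) = 1 + C(5) + C(4) = 1 + 15 + 9 = 25
C(7) = 1 + C(6) + C(5) = 1 + 25 + 15 = 41
C(8) = 1 + C(7) + C(6) = 1 + 41 + 25 = 67
C(9) = 1 + C(8) + C(7) = 1 + 67 + 41 = 109
call_count = C(9) = 109

Final answer: 109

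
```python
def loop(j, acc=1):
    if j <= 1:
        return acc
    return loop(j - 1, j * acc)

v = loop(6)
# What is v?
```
Call trace:
loop(j=6, acc=1)
  loop(j=5, acc=6)
    loop(j=4, acc=30)
      loop(j=3, acc=120)
        loop(j=2, acc=360)
          loop(j=1, acc=720)
          -> return 720
        -> return 720
      -> return 720
    -> return 720
  -> return 720
-> return 720

Final answer: 720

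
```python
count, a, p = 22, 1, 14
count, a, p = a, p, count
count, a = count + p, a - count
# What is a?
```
Trace:
  count=22, a=1, p=14
  count=1, a=14, p=22
  count=23, a=13, p=22

Final answer: 13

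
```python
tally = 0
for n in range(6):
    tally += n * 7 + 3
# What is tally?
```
Trace:
  tally=0
  tally=3, n=0
  tally=13, n=1
  tally=30, n=2
  tally=54, n=3
  tally=85, n=4
  tally=123, n=5

Final answer: 123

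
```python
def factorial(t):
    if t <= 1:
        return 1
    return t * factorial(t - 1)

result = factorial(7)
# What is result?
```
Call trace:
factorial(t=7)
  factorial(t=6)
    factorial(t=5)
      factorial(t=4)
        factorial(t=3)
          factorial(t=2)
            factorial(t=1)
            -> return 1
          -> return 2
        -> return 6
      -> return 24
    -> return 120
  -> return 720
-> return 5040

Final answer: 5040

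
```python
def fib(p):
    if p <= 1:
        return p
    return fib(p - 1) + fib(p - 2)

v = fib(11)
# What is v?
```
Call trace (a repeated sub-call is expanded the first time; later identical calls just restate its return value):
fib(p=11)
  fib(p=10)
    fib(p=9)
      fib(p=8)
        fib(p=7)
          fib(p=6)
            fib(p=5)
              fib(p=4)
                fib(p=3)
                  fib(p=2)
                    fib(p=1)
                    -> return 1
                    fib(p=0)
                    -> return 0
                  -> return 1
                  fib(p=1)
                  -> return 1
                -> return 2
                fib(p=2) -> return 1  (same call as traced above)
              -> return 3
              fib(p=3) -> return 2  (same call as traced above)
            -> return 5
            fib(p=4) -> return 3  (same call as traced above)
          -> return 8
          fib(p=5) -> return 5  (same call as traced above)
        -> return 13
        fib(p=6) -> return 8  (same call as traced above)
      -> return 21
      fib(p=7) -> return 13  (same call as traced above)
    -> return 34
    fib(p=8) -> return 21  (same call as traced above)
  -> return 55
  fib(p=9) -> return 34  (same call as traced above)
-> return 89

Final answer: 89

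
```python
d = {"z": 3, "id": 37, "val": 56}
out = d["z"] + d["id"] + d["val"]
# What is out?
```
Trace:
  d={'z': 3, 'id': 37, 'val': 56}
  d={'z': 3, 'id': 37, 'val': 56}, out=96

Final answer: 96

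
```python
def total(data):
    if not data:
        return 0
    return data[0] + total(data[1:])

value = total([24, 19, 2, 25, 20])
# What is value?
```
Call trace:
total(data=[24, 19, 2, 25, 20])
  total(data=[19, 2, 25, 20])
    total(data=[2, 25, 20])
      total(data=[25, 20])
        total(data=[20])
          total(data=[])
          -> return 0
        -> return 20
      -> return 45
    -> return 47
  -> return 66
-> return 90

Final answer: 90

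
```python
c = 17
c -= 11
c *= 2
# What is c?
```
Trace:
  c=17
  c=6
  c=12

Final answer: 12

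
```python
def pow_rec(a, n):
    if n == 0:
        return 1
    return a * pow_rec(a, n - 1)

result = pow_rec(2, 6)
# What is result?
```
Call trace:
pow_rec(a=2, n=6)
  pow_rec(a=2, n=5)
    pow_rec(a=2, n=4)
      pow_rec(a=2, n=3)
        pow_rec(a=2, n=2)
          pow_rec(a=2, n=1)
            pow_rec(a=2, n=0)
            -> return 1
          -> return 2
        -> return 4
      -> return 8
    -> return 16
  -> return 32
-> return 64

Final answer: 64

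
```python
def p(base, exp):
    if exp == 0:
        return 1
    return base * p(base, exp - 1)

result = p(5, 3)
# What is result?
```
Call trace:
p(base=5, exp=3)
  p(base=5, exp=2)
    p(base=5, exp=1)
      p(base=5, exp=0)
      -> return 1
    -> return 5
  -> return 25
-> return 125

Final answer: 125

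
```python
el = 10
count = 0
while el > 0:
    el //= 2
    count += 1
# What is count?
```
Trace:
  el=10
  el=10, count=0
  el=5, count=1
  el=2, count=2
  el=1, count=3
  el=0, count=4

Final answer: 4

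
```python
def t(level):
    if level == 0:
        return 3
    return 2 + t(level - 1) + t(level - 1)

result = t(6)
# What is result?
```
Call trace (a repeated sub-call is expanded the first time; later identical calls just restate its return value):
t(level=6)
  t(level=5)
    t(level=4)
      t(level=3)
        t(level=2)
          t(level=1)
            t(level=0)
            -> return 3
            t(level=0)
            -> return 3
          -> return 8
          t(level=1) -> return 8  (same call as traced above)
        -> return 18
        t(level=2) -> return 18  (same call as traced above)
      -> return 38
      t(level=3) -> return 38  (same call as traced above)
    -> return 78
    t(level=4) -> return 78  (same call as traced above)
  -> return 158
  t(level=5) -> return 158  (same call as traced above)
-> return 318

Final answer: 318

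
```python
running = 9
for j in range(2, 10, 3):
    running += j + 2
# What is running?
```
Trace:
  running=9
  running=13, j=2
  running=20, j=5
  running=30, j=8

Final answer: 30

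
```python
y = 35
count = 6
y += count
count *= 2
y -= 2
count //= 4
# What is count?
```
Trace:
  y=35
  y=35, count=6
  y=41, count=6
  y=41, count=12
  y=39, count=12
  y=39, count=3

Final answer: 3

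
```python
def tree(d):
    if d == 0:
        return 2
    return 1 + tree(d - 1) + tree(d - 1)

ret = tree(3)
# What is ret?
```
Call trace (a repeated sub-call is expanded the first time; later identical calls just restate its return value):
tree(d=3)
  tree(d=2)
    tree(d=1)
      tree(d=0)
      -> return 2
      tree(d=0)
      -> return 2
    -> return 5
    tree(d=1) -> return 5  (same call as traced above)
  -> return 11
  tree(d=2) -> return 11  (same call as traced above)
-> return 23

Final answer: 23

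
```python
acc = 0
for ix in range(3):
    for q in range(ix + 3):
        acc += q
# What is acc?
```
Trace:
  acc=0
  acc=0, ix=0, q=0
  acc=1, ix=0, q=1
  acc=3, ix=0, q=2
  acc=3, ix=1, q=0
  acc=4, ix=1, q=1
  acc=6, ix=1, q=2
  acc=9, ix=1, q=3
  acc=9, ix=2, q=0
  acc=10, ix=2, q=1
  acc=12, ix=2, q=2
  acc=15, ix=2, q=3
  acc=19, ix=2, q=4

Final answer: 19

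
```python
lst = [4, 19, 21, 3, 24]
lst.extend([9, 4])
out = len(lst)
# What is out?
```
Trace:
  lst=[4, 19, 21, 3, 24]
  lst=[4, 19, 21, 3, 24, 9, 4]
  lst=[4, 19, 21, 3, 24, 9, 4], out=7

Final answer: 7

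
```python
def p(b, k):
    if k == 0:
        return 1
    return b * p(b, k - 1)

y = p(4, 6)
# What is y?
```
Call trace:
p(b=4, k=6)
  p(b=4, k=5)
    p(b=4, k=4)
      p(b=4, k=3)
        p(b=4, k=2)
          p(b=4, k=1)
            p(b=4, k=0)
            -> return 1
          -> return 4
        -> return 16
      -> return 64
    -> return 256
  -> return 1024
-> return 4096

Final answer: 4096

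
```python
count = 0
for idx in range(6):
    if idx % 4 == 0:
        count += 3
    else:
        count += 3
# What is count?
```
Trace:
  count=0
  count=3, idx=0
  count=6, idx=1
  count=9, idx=2
  count=12, idx=3
  count=15, idx=4
  count=18, idx=5

Final answer: 18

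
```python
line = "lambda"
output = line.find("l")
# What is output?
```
Trace:
  line='lambda'
  line='lambda', output=0

Final answer: 0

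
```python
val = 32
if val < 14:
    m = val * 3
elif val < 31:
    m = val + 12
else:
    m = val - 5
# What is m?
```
Trace:
  val=32
  val=32, m=27

Final answer: 27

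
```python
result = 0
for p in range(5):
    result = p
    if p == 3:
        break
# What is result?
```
Trace:
  result=0
  result=0, p=0
  result=1, p=1
  result=2, p=2
  result=3, p=3

Final answer: 3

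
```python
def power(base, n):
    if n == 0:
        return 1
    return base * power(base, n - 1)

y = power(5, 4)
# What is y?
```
Call trace:
power(base=5, n=4)
  power(base=5, n=3)
    power(base=5, n=2)
      power(base=5, n=1)
        power(base=5, n=0)
        -> return 1
      -> return 5
    -> return 25
  -> return 125
-> return 625

Final answer: 625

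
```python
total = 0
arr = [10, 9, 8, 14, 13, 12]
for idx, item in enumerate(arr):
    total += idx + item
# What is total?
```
Trace:
  total=0
  total=10, idx=0, item=10
  total=20, idx=1, item=9
  total=30, idx=2, item=8
  total=47, idx=3, item=14
  total=64, idx=4, item=13
  total=81, idx=5, item=12

Final answer: 81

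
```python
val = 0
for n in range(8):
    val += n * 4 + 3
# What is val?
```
Trace:
  val=0
  val=3, n=0
  val=10, n=1
  val=21, n=2
  val=36, n=3
  val=55, n=4
  val=78, n=5
  val=105, n=6
  val=136, n=7

Final answer: 136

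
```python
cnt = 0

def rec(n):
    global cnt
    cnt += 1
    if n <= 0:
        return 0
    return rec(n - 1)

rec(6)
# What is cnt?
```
Call trace:
rec(n=6)
  rec(n=5)
    rec(n=4)
      rec(n=3)
        rec(n=2)
          rec(n=1)
            rec(n=0)
            -> return 0
          -> return 0
        -> return 0
      -> return 0
    -> return 0
  -> return 0
-> return 0

cnt is incremented once per call. rec is entered once for each n = 6, 5, 4, 3, 2, 1, 0 (the n <= 0 call returns without recursing), i.e. 6 + 1 calls.
cnt = 7

Final answer: 7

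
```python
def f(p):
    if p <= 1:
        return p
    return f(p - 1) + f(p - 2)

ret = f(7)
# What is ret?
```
Call trace (a repeated sub-call is expanded the first time; later identical calls just restate its return value):
f(p=7)
  f(p=6)
    f(p=5)
      f(p=4)
        f(p=3)
          f(p=2)
            f(p=1)
            -> return 1
            f(p=0)
            -> return 0
          -> return 1
          f(p=1)
          -> return 1
        -> return 2
        f(p=2) -> return 1  (same call as traced above)
      -> return 3
      f(p=3) -> return 2  (same call as traced above)
    -> return 5
    f(p=4) -> return 3  (same call as traced above)
  -> return 8
  f(p=5) -> return 5  (same call as traced above)
-> return 13

Final answer: 13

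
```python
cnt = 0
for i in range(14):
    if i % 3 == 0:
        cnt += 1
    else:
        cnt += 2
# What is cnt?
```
Trace:
  cnt=0
  cnt=1, i=0
  cnt=3, i=1
  cnt=5, i=2
  cnt=6, i=3
  cnt=8, i=4
  cnt=10, i=5
  cnt=11, i=6
  cnt=13, i=7
  cnt=15, i=8
  cnt=16, i=9
  cnt=18, i=10
  cnt=20, i=11
  cnt=21, i=12
  cnt=23, i=13

Final answer: 23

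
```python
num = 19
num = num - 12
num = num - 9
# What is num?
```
Trace:
  num=19
  num=7
  num=-2

Final answer: -2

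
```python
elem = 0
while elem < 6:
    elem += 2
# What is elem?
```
Trace:
  elem=0
  elem=2
  elem=4
  elem=6

Final answer: 6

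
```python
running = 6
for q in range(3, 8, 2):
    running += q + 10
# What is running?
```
Trace:
  running=6
  running=19, q=3
  running=34, q=5
  running=51, q=7

Final answer: 51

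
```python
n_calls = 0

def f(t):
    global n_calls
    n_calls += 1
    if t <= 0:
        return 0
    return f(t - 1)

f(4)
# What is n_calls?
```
Call trace:
f(t=4)
  f(t=3)
    f(t=2)
      f(t=1)
        f(t=0)
        -> return 0
      -> return 0
    -> return 0
  -> return 0
-> return 0

n_calls is incremented once per call. f is entered once for each t = 4, 3, 2, 1, 0 (the t <= 0 call returns without recursing), i.e. 4 + 1 calls.
n_calls = 5

Final answer: 5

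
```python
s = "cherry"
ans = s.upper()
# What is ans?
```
Trace:
  s='cherry'
  s='cherry', ans='CHERRY'

Final answer: 'CHERRY'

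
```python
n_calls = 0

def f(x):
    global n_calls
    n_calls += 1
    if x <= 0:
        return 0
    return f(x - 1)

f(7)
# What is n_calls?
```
Call trace:
f(x=7)
  f(x=6)
    f(x=5)
      f(x=4)
        f(x=3)
          f(x=2)
            f(x=1)
              f(x=0)
              -> return 0
            -> return 0
          -> return 0
        -> return 0
      -> return 0
    -> return 0
  -> return 0
-> return 0

n_calls is incremented once per call. f is entered once for each x = 7, 6, 5, 4, 3, 2, 1, 0 (the x <= 0 call returns without recursing), i.e. 7 + 1 calls.
n_calls = 8

Final answer: 8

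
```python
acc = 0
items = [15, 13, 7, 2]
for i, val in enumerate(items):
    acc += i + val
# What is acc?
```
Trace:
  acc=0
  acc=15, i=0, val=15
  acc=29, i=1, val=13
  acc=38, i=2, val=7
  acc=43, i=3, val=2

Final answer: 43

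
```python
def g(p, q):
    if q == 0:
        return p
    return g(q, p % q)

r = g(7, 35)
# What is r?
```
Call trace:
g(p=7, q=35)
  g(p=35, q=7)
    g(p=7, q=0)
    -> return 7
  -> return 7
-> return 7

Final answer: 7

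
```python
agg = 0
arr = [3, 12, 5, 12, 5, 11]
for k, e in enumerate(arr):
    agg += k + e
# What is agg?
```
Trace:
  agg=0
  agg=3, k=0, e=3
  agg=16, k=1, e=12
  agg=23, k=2, e=5
  agg=38, k=3, e=12
  agg=47, k=4, e=5
  agg=63, k=5, e=11

Final answer: 63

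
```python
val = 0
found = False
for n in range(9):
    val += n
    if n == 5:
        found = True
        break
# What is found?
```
Trace:
  val=0
  val=0, found=False
  val=0, found=False, n=0
  val=1, found=False, n=1
  val=3, found=False, n=2
  val=6, found=False, n=3
  val=10, found=False, n=4
  val=15, found=True, n=5

Final answer: True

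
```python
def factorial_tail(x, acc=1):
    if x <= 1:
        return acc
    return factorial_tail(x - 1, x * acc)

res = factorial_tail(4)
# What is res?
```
Call trace:
factorial_tail(x=4, acc=1)
  factorial_tail(x=3, acc=4)
    factorial_tail(x=2, acc=12)
      factorial_tail(x=1, acc=24)
      -> return 24
    -> return 24
  -> return 24
-> return 24

Final answer: 24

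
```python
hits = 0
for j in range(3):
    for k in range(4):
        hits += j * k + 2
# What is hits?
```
Trace:
  hits=0
  hits=2, j=0, k=0
  hits=4, j=0, k=1
  hits=6, j=0, k=2
  hits=8, j=0, k=3
  hits=10, j=1, k=0
  hits=13, j=1, k=1
  hits=17, j=1, k=2
  hits=22, j=1, k=3
  hits=24, j=2, k=0
  hits=28, j=2, k=1
  hits=34, j=2, k=2
  hits=42, j=2, k=3

Final answer: 42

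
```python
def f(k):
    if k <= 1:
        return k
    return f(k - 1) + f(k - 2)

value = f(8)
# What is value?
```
Call trace (a repeated sub-call is expanded the first time; later identical calls just restate its return value):
f(k=8)
  f(k=7)
    f(k=6)
      f(k=5)
        f(k=4)
          f(k=3)
            f(k=2)
              f(k=1)
              -> return 1
              f(k=0)
              -> return 0
            -> return 1
            f(k=1)
            -> return 1
          -> return 2
          f(k=2) -> return 1  (same call as traced above)
        -> return 3
        f(k=3) -> return 2  (same call as traced above)
      -> return 5
      f(k=4) -> return 3  (same call as traced above)
    -> return 8
    f(k=5) -> return 5  (same call as traced above)
  -> return 13
  f(k=6) -> return 8  (same call as traced above)
-> return 21

Final answer: 21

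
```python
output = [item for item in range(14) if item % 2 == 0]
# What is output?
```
Trace:
  item=0
  item=1
  item=2
  item=3
  item=4
  item=5
  item=6
  item=7
  item=8
  item=9
  item=10
  item=11
  item=12
  item=13
  output=[0, 2, 4, 6, 8, 10, 12]

Final answer: [0, 2, 4, 6, 8, 10, 12]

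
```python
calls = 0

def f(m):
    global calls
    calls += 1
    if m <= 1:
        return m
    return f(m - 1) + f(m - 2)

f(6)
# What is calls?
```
Call trace (a repeated sub-call is expanded the first time; later identical calls just restate its return value):
f(m=6)
  f(m=5)
    f(m=4)
      f(m=3)
        f(m=2)
          f(m=1)
          -> return 1
          f(m=0)
          -> return 0
        -> return 1
        f(m=1)
        -> return 1
      -> return 2
      f(m=2) -> return 1  (same call as traced above)
    -> return 3
    f(m=3) -> return 2  (same call as traced above)
  -> return 5
  f(m=4) -> return 3  (same call as traced above)
-> return 8

calls is incremented once per call, so count the calls in each subtree. Let C(m) = number of calls made by f(m).
C(0) = C(1) = 1 (base case, no recursion); C(m) = 1 + C(m - 1) + C(m - 2) otherwise.
C(2) = 1 + C(1) + C(0) = 1 + 1 + 1 = 3
C(3) = 1 + C(2) + C(1) = 1 + 3 + 1 = 5
C(4) = 1 + C(3) + C(2) = 1 + 5 + 3 = 9
C(5) = 1 + C(4) + C(3) = 1 + 9 + 5 = 15
C(6) = 1 + C(5) + C(4) = 1 + 15 + 9 = 25
calls = C(6) = 25

Final answer: 25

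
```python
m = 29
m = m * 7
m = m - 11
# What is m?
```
Trace:
  m=29
  m=203
  m=192

Final answer: 192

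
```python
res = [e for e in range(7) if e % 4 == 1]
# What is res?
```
Trace:
  e=0
  e=1
  e=2
  e=3
  e=4
  e=5
  e=6
  res=[1, 5]

Final answer: [1, 5]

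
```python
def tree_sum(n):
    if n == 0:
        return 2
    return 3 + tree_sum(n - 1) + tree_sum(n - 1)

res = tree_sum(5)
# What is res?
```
Call trace (a repeated sub-call is expanded the first time; later identical calls just restate its return value):
tree_sum(n=5)
  tree_sum(n=4)
    tree_sum(n=3)
      tree_sum(n=2)
        tree_sum(n=1)
          tree_sum(n=0)
          -> return 2
          tree_sum(n=0)
          -> return 2
        -> return 7
        tree_sum(n=1) -> return 7  (same call as traced above)
      -> return 17
      tree_sum(n=2) -> return 17  (same call as traced above)
    -> return 37
    tree_sum(n=3) -> return 37  (same call as traced above)
  -> return 77
  tree_sum(n=4) -> return 77  (same call as traced above)
-> return 157

Final answer: 157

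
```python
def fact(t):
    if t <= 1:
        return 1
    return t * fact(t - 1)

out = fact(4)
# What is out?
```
Call trace:
fact(t=4)
  fact(t=3)
    fact(t=2)
      fact(t=1)
      -> return 1
    -> return 2
  -> return 6
-> return 24

Final answer: 24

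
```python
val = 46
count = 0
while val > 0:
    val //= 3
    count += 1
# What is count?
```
Trace:
  val=46
  val=46, count=0
  val=15, count=1
  val=5, count=2
  val=1, count=3
  val=0, count=4

Final answer: 4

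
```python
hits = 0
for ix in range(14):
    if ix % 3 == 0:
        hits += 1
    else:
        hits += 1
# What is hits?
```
Trace:
  hits=0
  hits=1, ix=0
  hits=2, ix=1
  hits=3, ix=2
  hits=4, ix=3
  hits=5, ix=4
  hits=6, ix=5
  hits=7, ix=6
  hits=8, ix=7
  hits=9, ix=8
  hits=10, ix=9
  hits=11, ix=10
  hits=12, ix=11
  hits=13, ix=12
  hits=14, ix=13

Final answer: 14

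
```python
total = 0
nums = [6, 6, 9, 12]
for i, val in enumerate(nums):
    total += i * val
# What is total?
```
Trace:
  total=0
  total=0, i=0, val=6
  total=6, i=1, val=6
  total=24, i=2, val=9
  total=60, i=3, val=12

Final answer: 60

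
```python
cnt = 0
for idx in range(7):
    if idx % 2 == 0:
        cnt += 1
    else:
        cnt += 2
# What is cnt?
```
Trace:
  cnt=0
  cnt=1, idx=0
  cnt=3, idx=1
  cnt=4, idx=2
  cnt=6, idx=3
  cnt=7, idx=4
  cnt=9, idx=5
  cnt=10, idx=6

Final answer: 10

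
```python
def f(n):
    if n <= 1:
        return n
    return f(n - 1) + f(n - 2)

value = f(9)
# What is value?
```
Call trace (a repeated sub-call is expanded the first time; later identical calls just restate its return value):
f(n=9)
  f(n=8)
    f(n=7)
      f(n=6)
        f(n=5)
          f(n=4)
            f(n=3)
              f(n=2)
                f(n=1)
                -> return 1
                f(n=0)
                -> return 0
              -> return 1
              f(n=1)
              -> return 1
            -> return 2
            f(n=2) -> return 1  (same call as traced above)
          -> return 3
          f(n=3) -> return 2  (same call as traced above)
        -> return 5
        f(n=4) -> return 3  (same call as traced above)
      -> return 8
      f(n=5) -> return 5  (same call as traced above)
    -> return 13
    f(n=6) -> return 8  (same call as traced above)
  -> return 21
  f(n=7) -> return 13  (same call as traced above)
-> return 34

Final answer: 34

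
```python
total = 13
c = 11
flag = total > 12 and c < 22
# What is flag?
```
Trace:
  total=13
  total=13, c=11
  total=13, c=11, flag=True

Final answer: True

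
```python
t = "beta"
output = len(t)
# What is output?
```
Trace:
  t='beta'
  t='beta', output=4

Final answer: 4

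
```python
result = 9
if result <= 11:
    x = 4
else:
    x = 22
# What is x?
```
Trace:
  result=9
  result=9, x=4

Final answer: 4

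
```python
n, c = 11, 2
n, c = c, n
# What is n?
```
Trace:
  n=11, c=2
  n=2, c=11

Final answer: 2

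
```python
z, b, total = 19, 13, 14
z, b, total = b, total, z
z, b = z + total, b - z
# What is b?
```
Trace:
  z=19, b=13, total=14
  z=13, b=14, total=19
  z=32, b=1, total=19

Final answer: 1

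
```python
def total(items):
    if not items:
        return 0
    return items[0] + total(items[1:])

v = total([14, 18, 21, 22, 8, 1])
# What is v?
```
Call trace:
total(items=[14, 18, 21, 22, 8, 1])
  total(items=[18, 21, 22, 8, 1])
    total(items=[21, 22, 8, 1])
      total(items=[22, 8, 1])
        total(items=[8, 1])
          total(items=[1])
            total(items=[])
            -> return 0
          -> return 1
        -> return 9
      -> return 31
    -> return 52
  -> return 70
-> return 84

Final answer: 84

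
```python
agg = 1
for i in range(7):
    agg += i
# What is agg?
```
Trace:
  agg=1
  agg=1, i=0
  agg=2, i=1
  agg=4, i=2
  agg=7, i=3
  agg=11, i=4
  agg=16, i=5
  agg=22, i=6

Final answer: 22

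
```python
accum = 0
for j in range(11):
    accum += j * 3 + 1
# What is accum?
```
Trace:
  accum=0
  accum=1, j=0
  accum=5, j=1
  accum=12, j=2
  accum=22, j=3
  accum=35, j=4
  accum=51, j=5
  accum=70, j=6
  accum=92, j=7
  accum=117, j=8
  accum=145, j=9
  accum=176, j=10

Final answer: 176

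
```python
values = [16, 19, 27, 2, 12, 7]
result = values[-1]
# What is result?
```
Trace:
  values=[16, 19, 27, 2, 12, 7]
  values=[16, 19, 27, 2, 12, 7], result=7

Final answer: 7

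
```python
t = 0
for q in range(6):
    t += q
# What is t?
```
Trace:
  t=0
  t=0, q=0
  t=1, q=1
  t=3, q=2
  t=6, q=3
  t=10, q=4
  t=15, q=5

Final answer: 15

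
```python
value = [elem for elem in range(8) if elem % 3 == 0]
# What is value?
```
Trace:
  elem=0
  elem=1
  elem=2
  elem=3
  elem=4
  elem=5
  elem=6
  elem=7
  value=[0, 3, 6]

Final answer: [0, 3, 6]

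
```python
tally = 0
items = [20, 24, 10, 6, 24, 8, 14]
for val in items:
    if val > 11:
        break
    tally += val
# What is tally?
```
Trace:
  tally=0
  tally=0, val=20

Final answer: 0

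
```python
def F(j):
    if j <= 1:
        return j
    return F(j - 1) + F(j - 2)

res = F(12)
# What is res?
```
Call trace (a repeated sub-call is expanded the first time; later identical calls just restate its return value):
F(j=12)
  F(j=11)
    F(j=10)
      F(j=9)
        F(j=8)
          F(j=7)
            F(j=6)
              F(j=5)
                F(j=4)
                  F(j=3)
                    F(j=2)
                      F(j=1)
                      -> return 1
                      F(j=0)
                      -> return 0
                    -> return 1
                    F(j=1)
                    -> return 1
                  -> return 2
                  F(j=2) -> return 1  (same call as traced above)
                -> return 3
                F(j=3) -> return 2  (same call as traced above)
              -> return 5
              F(j=4) -> return 3  (same call as traced above)
            -> return 8
            F(j=5) -> return 5  (same call as traced above)
          -> return 13
          F(j=6) -> return 8  (same call as traced above)
        -> return 21
        F(j=7) -> return 13  (same call as traced above)
      -> return 34
      F(j=8) -> return 21  (same call as traced above)
    -> return 55
    F(j=9) -> return 34  (same call as traced above)
  -> return 89
  F(j=10) -> return 55  (same call as traced above)
-> return 144

Final answer: 144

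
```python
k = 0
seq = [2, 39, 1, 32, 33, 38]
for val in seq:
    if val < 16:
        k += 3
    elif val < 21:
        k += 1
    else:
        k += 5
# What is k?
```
Trace:
  k=0
  k=3, val=2
  k=8, val=39
  k=11, val=1
  k=16, val=32
  k=21, val=33
  k=26, val=38

Final answer: 26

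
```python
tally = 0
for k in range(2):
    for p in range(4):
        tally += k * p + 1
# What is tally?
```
Trace:
  tally=0
  tally=1, k=0, p=0
  tally=2, k=0, p=1
  tally=3, k=0, p=2
  tally=4, k=0, p=3
  tally=5, k=1, p=0
  tally=7, k=1, p=1
  tally=10, k=1, p=2
  tally=14, k=1, p=3

Final answer: 14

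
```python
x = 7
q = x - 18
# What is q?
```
Trace:
  x=7
  x=7, q=-11

Final answer: -11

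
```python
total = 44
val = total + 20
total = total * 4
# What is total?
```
Trace:
  total=44
  total=44, val=64
  total=176, val=64

Final answer: 176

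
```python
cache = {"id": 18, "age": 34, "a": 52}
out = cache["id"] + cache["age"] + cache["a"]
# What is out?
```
Trace:
  cache={'id': 18, 'age': 34, 'a': 52}
  cache={'id': 18, 'age': 34, 'a': 52}, out=104

Final answer: 104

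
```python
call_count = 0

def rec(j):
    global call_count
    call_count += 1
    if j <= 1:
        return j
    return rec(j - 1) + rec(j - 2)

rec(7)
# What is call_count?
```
Call trace (a repeated sub-call is expanded the first time; later identical calls just restate its return value):
rec(j=7)
  rec(j=6)
    rec(j=5)
      rec(j=4)
        rec(j=3)
          rec(j=2)
            rec(j=1)
            -> return 1
            rec(j=0)
            -> return 0
          -> return 1
          rec(j=1)
          -> return 1
        -> return 2
        rec(j=2) -> return 1  (same call as traced above)
      -> return 3
      rec(j=3) -> return 2  (same call as traced above)
    -> return 5
    rec(j=4) -> return 3  (same call as traced above)
  -> return 8
  rec(j=5) -> return 5  (same call as traced above)
-> return 13

call_count is incremented once per call, so count the calls in each subtree. Let C(j) = number of calls made by rec(j).
C(0) = C(1) = 1 (base case, no recursion); C(j) = 1 + C(j - 1) + C(j - 2) otherwise.
C(2) = 1 + C(1) + C(0) = 1 + 1 + 1 = 3
C(3) = 1 + C(2) + C(1) = 1 + 3 + 1 = 5
C(4) = 1 + C(3) + C(2) = 1 + 5 + 3 = 9
C(5) = 1 + C(4) + C(3) = 1 + 9 + 5 = 15
C(6) = 1 + C(5) + C(4) = 1 + 15 + 9 = 25
C(7) = 1 + C(6) + C(5) = 1 + 25 + 15 = 41
call_count = C(7) = 41

Final answer: 41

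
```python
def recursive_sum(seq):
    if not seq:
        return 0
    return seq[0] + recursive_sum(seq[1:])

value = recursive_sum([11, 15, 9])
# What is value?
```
Call trace:
recursive_sum(seq=[11, 15, 9])
  recursive_sum(seq=[15, 9])
    recursive_sum(seq=[9])
      recursive_sum(seq=[])
      -> return 0
    -> return 9
  -> return 24
-> return 35

Final answer: 35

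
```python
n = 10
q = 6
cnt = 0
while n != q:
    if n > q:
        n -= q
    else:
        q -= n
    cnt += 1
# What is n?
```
Trace:
  n=10
  n=10, q=6
  n=10, q=6, cnt=0
  n=4, q=6, cnt=1
  n=4, q=2, cnt=2
  n=2, q=2, cnt=3

Final answer: 2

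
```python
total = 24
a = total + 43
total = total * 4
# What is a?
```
Trace:
  total=24
  total=24, a=67
  total=96, a=67

Final answer: 67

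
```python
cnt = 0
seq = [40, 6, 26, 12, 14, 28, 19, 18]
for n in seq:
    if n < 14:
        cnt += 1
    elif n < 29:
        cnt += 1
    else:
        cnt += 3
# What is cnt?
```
Trace:
  cnt=0
  cnt=3, n=40
  cnt=4, n=6
  cnt=5, n=26
  cnt=6, n=12
  cnt=7, n=14
  cnt=8, n=28
  cnt=9, n=19
  cnt=10, n=18

Final answer: 10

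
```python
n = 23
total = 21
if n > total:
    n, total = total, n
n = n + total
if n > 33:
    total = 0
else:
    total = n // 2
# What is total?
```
Trace:
  n=23
  n=23, total=21
  n=21, total=23
  n=44, total=23
  n=44, total=0

Final answer: 0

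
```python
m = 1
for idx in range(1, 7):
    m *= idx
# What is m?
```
Trace:
  m=1
  m=1, idx=1
  m=2, idx=2
  m=6, idx=3
  m=24, idx=4
  m=120, idx=5
  m=720, idx=6

Final answer: 720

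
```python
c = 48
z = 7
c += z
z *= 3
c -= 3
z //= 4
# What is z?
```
Trace:
  c=48
  c=48, z=7
  c=55, z=7
  c=55, z=21
  c=52, z=21
  c=52, z=5

Final answer: 5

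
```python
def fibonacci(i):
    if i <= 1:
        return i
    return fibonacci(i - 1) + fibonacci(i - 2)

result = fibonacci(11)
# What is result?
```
Call trace (a repeated sub-call is expanded the first time; later identical calls just restate its return value):
fibonacci(i=11)
  fibonacci(i=10)
    fibonacci(i=9)
      fibonacci(i=8)
        fibonacci(i=7)
          fibonacci(i=6)
            fibonacci(i=5)
              fibonacci(i=4)
                fibonacci(i=3)
                  fibonacci(i=2)
                    fibonacci(i=1)
                    -> return 1
                    fibonacci(i=0)
                    -> return 0
                  -> return 1
                  fibonacci(i=1)
                  -> return 1
                -> return 2
                fibonacci(i=2) -> return 1  (same call as traced above)
              -> return 3
              fibonacci(i=3) -> return 2  (same call as traced above)
            -> return 5
            fibonacci(i=4) -> return 3  (same call as traced above)
          -> return 8
          fibonacci(i=5) -> return 5  (same call as traced above)
        -> return 13
        fibonacci(i=6) -> return 8  (same call as traced above)
      -> return 21
      fibonacci(i=7) -> return 13  (same call as traced above)
    -> return 34
    fibonacci(i=8) -> return 21  (same call as traced above)
  -> return 55
  fibonacci(i=9) -> return 34  (same call as traced above)
-> return 89

Final answer: 89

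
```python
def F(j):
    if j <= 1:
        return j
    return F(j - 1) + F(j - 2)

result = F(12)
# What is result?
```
Call trace (a repeated sub-call is expanded the first time; later identical calls just restate its return value):
F(j=12)
  F(j=11)
    F(j=10)
      F(j=9)
        F(j=8)
          F(j=7)
            F(j=6)
              F(j=5)
                F(j=4)
                  F(j=3)
                    F(j=2)
                      F(j=1)
                      -> return 1
                      F(j=0)
                      -> return 0
                    -> return 1
                    F(j=1)
                    -> return 1
                  -> return 2
                  F(j=2) -> return 1  (same call as traced above)
                -> return 3
                F(j=3) -> return 2  (same call as traced above)
              -> return 5
              F(j=4) -> return 3  (same call as traced above)
            -> return 8
            F(j=5) -> return 5  (same call as traced above)
          -> return 13
          F(j=6) -> return 8  (same call as traced above)
        -> return 21
        F(j=7) -> return 13  (same call as traced above)
      -> return 34
      F(j=8) -> return 21  (same call as traced above)
    -> return 55
    F(j=9) -> return 34  (same call as traced above)
  -> return 89
  F(j=10) -> return 55  (same call as traced above)
-> return 144

Final answer: 144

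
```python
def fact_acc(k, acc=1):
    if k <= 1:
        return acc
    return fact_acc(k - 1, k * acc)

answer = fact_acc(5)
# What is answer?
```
Call trace:
fact_acc(k=5, acc=1)
  fact_acc(k=4, acc=5)
    fact_acc(k=3, acc=20)
      fact_acc(k=2, acc=60)
        fact_acc(k=1, acc=120)
        -> return 120
      -> return 120
    -> return 120
  -> return 120
-> return 120

Final answer: 120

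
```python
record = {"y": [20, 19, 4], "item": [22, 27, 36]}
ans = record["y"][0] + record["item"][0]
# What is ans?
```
Trace:
  record={'y': [20, 19, 4], 'item': [22, 27, 36]}
  record={'y': [20, 19, 4], 'item': [22, 27, 36]}, ans=42

Final answer: 42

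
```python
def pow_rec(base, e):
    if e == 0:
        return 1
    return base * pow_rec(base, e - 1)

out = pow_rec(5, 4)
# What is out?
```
Call trace:
pow_rec(base=5, e=4)
  pow_rec(base=5, e=3)
    pow_rec(base=5, e=2)
      pow_rec(base=5, e=1)
        pow_rec(base=5, e=0)
        -> return 1
      -> return 5
    -> return 25
  -> return 125
-> return 625

Final answer: 625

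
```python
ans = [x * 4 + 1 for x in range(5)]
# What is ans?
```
Trace:
  x=0
  x=1
  x=2
  x=3
  x=4
  ans=[1, 5, 9, 13, 17]

Final answer: [1, 5, 9, 13, 17]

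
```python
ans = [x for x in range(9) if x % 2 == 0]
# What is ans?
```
Trace:
  x=0
  x=1
  x=2
  x=3
  x=4
  x=5
  x=6
  x=7
  x=8
  ans=[0, 2, 4, 6, 8]

Final answer: [0, 2, 4, 6, 8]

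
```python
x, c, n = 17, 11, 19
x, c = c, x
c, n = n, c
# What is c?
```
Trace:
  x=17, c=11, n=19
  x=11, c=17, n=19
  x=11, c=19, n=17

Final answer: 19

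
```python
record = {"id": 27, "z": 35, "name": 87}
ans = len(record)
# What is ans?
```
Trace:
  record={'id': 27, 'z': 35, 'name': 87}
  record={'id': 27, 'z': 35, 'name': 87}, ans=3

Final answer: 3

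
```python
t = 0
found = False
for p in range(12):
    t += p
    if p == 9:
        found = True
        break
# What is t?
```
Trace:
  t=0
  t=0, found=False
  t=0, found=False, p=0
  t=1, found=False, p=1
  t=3, found=False, p=2
  t=6, found=False, p=3
  t=10, found=False, p=4
  t=15, found=False, p=5
  t=21, found=False, p=6
  t=28, found=False, p=7
  t=36, found=False, p=8
  t=45, found=True, p=9

Final answer: 45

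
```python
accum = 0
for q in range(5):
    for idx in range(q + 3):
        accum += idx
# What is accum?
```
Trace:
  accum=0
  accum=0, q=0, idx=0
  accum=1, q=0, idx=1
  accum=3, q=0, idx=2
  accum=3, q=1, idx=0
  accum=4, q=1, idx=1
  accum=6, q=1, idx=2
  accum=9, q=1, idx=3
  accum=9, q=2, idx=0
  accum=10, q=2, idx=1
  accum=12, q=2, idx=2
  accum=15, q=2, idx=3
  accum=19, q=2, idx=4
  accum=19, q=3, idx=0
  accum=20, q=3, idx=1
  accum=22, q=3, idx=2
  accum=25, q=3, idx=3
  accum=29, q=3, idx=4
  accum=34, q=3, idx=5
  accum=34, q=4, idx=0
  accum=35, q=4, idx=1
  accum=37, q=4, idx=2
  accum=40, q=4, idx=3
  accum=44, q=4, idx=4
  accum=49, q=4, idx=5
  accum=55, q=4, idx=6

Final answer: 55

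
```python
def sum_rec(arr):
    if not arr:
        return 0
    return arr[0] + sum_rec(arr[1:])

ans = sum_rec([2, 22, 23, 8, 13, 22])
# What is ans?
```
Call trace:
sum_rec(arr=[2, 22, 23, 8, 13, 22])
  sum_rec(arr=[22, 23, 8, 13, 22])
    sum_rec(arr=[23, 8, 13, 22])
      sum_rec(arr=[8, 13, 22])
        sum_rec(arr=[13, 22])
          sum_rec(arr=[22])
            sum_rec(arr=[])
            -> return 0
          -> return 22
        -> return 35
      -> return 43
    -> return 66
  -> return 88
-> return 90

Final answer: 90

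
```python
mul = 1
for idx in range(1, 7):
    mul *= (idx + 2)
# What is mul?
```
Trace:
  mul=1
  mul=3, idx=1
  mul=12, idx=2
  mul=60, idx=3
  mul=360, idx=4
  mul=2520, idx=5
  mul=20160, idx=6

Final answer: 20160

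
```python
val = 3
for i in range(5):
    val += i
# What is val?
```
Trace:
  val=3
  val=3, i=0
  val=4, i=1
  val=6, i=2
  val=9, i=3
  val=13, i=4

Final answer: 13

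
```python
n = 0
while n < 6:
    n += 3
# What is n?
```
Trace:
  n=0
  n=3
  n=6

Final answer: 6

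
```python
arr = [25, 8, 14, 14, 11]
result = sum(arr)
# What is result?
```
Trace:
  arr=[25, 8, 14, 14, 11]
  arr=[25, 8, 14, 14, 11], result=72

Final answer: 72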